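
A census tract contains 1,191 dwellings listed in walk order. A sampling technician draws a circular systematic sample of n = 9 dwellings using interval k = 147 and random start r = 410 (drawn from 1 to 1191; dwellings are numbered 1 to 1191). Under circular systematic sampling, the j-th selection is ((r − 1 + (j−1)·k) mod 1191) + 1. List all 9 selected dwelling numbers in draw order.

410, 557, 704, 851, 998, 1145, 101, 248, 395

Selection 1: 410
Selection 2: 410 + 147 = 557
Selection 3: 557 + 147 = 704
Selection 4: 704 + 147 = 851
Selection 5: 851 + 147 = 998
Selection 6: 998 + 147 = 1145
Selection 7: 1145 + 147 = 1292 → 1292 − 1191 = 101
Selection 8: 101 + 147 = 248
Selection 9: 248 + 147 = 395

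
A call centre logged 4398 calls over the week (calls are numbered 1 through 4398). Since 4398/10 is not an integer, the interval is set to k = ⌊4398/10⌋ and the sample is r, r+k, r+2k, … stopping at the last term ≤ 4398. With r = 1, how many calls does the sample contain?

11

k = ⌊4398/10⌋ = 439
Achieved size = ⌊(4398 − 1)/439⌋ + 1 = ⌊4397/439⌋ + 1 = 10 + 1 = 11
(last selection: 1 + 10×439 = 4391 ≤ 4398; next would be 4830 > 4398)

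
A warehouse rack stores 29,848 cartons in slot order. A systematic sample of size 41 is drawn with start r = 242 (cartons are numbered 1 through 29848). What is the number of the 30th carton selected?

21354

k = 29848/41 = 728
30th selection = r + (30−1)·k = 242 + 29×728 = 242 + 21112 = 21354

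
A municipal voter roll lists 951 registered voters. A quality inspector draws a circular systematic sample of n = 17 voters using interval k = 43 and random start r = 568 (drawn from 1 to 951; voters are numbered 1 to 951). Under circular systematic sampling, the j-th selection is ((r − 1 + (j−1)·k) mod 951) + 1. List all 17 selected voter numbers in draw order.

Selection 1: 568
Selection 2: 568 + 43 = 611
Selection 3: 611 + 43 = 654
Selection 4: 654 + 43 = 697
Selection 5: 697 + 43 = 740
Selection 6: 740 + 43 = 783
Selection 7: 783 + 43 = 826
Selection 8: 826 + 43 = 869
Selection 9: 869 + 43 = 912
Selection 10: 912 + 43 = 955 → 955 − 951 = 4
Selection 11: 4 + 43 = 47
Selection 12: 47 + 43 = 90
Selection 13: 90 + 43 = 133
Selection 14: 133 + 43 = 176
Selection 15: 176 + 43 = 219
Selection 16: 219 + 43 = 262
Selection 17: 262 + 43 = 305

568, 611, 654, 697, 740, 783, 826, 869, 912, 4, 47, 90, 133, 176, 219, 262, 305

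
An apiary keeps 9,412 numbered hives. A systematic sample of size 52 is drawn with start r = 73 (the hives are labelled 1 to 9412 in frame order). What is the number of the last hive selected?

9304

k = 9412/52 = 181
52nd selection = r + (52−1)·k = 73 + 51×181 = 73 + 9231 = 9304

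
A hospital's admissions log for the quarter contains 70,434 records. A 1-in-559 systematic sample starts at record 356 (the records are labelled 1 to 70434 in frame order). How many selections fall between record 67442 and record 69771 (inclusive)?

4

k = 559
First selection ≥ 67442: 356 + ⌈(67442−356)/559⌉·559 = 356 + 121×559 = 67995
Last selection ≤ 69771: 356 + ⌊(69771−356)/559⌋·559 = 356 + 124×559 = 69672
Count = 124 − 121 + 1 = 4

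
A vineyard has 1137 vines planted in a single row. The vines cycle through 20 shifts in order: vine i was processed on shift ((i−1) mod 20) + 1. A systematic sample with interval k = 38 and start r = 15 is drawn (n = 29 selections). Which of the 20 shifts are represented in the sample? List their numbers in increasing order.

Consecutive selections differ by k = 38, so their shift numbers differ by 38 mod 20 = 18.
gcd(38, 20) = 2, so the sample visits 20/2 = 10 distinct residues mod 20.
Start 15 is shift 15; the shifts hit are 1, 3, 5, 7, 9, 11, 13, 15, 17, 19.

1, 3, 5, 7, 9, 11, 13, 15, 17, 19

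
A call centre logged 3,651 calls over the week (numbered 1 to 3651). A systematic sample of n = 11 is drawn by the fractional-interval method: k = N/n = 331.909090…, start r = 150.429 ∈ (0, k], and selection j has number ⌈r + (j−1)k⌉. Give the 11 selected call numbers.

j=1: r + 0k = 150.429 → ⌈·⌉ = 151
j=2: r + 1k = 482.338090… → ⌈·⌉ = 483
j=3: r + 2k = 814.247181… → ⌈·⌉ = 815
j=4: r + 3k = 1146.156272… → ⌈·⌉ = 1147
j=5: r + 4k = 1478.065363… → ⌈·⌉ = 1479
j=6: r + 5k = 1809.974454… → ⌈·⌉ = 1810
j=7: r + 6k = 2141.883545… → ⌈·⌉ = 2142
j=8: r + 7k = 2473.792636… → ⌈·⌉ = 2474
j=9: r + 8k = 2805.701727… → ⌈·⌉ = 2806
j=10: r + 9k = 3137.610818… → ⌈·⌉ = 3138
j=11: r + 10k = 3469.519909… → ⌈·⌉ = 3470

151, 483, 815, 1147, 1479, 1810, 2142, 2474, 2806, 3138, 3470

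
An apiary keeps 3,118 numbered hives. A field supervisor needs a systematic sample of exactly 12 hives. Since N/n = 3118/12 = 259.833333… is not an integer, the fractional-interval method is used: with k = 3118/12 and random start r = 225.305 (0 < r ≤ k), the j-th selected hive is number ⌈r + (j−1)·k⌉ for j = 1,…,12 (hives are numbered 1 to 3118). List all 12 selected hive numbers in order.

226, 486, 745, 1005, 1265, 1525, 1785, 2045, 2304, 2564, 2824, 3084

j=1: r + 0k = 225.305 → ⌈·⌉ = 226
j=2: r + 1k = 485.138333… → ⌈·⌉ = 486
j=3: r + 2k = 744.971666… → ⌈·⌉ = 745
j=4: r + 3k = 1004.805 → ⌈·⌉ = 1005
j=5: r + 4k = 1264.638333… → ⌈·⌉ = 1265
j=6: r + 5k = 1524.471666… → ⌈·⌉ = 1525
j=7: r + 6k = 1784.305 → ⌈·⌉ = 1785
j=8: r + 7k = 2044.138333… → ⌈·⌉ = 2045
j=9: r + 8k = 2303.971666… → ⌈·⌉ = 2304
j=10: r + 9k = 2563.805 → ⌈·⌉ = 2564
j=11: r + 10k = 2823.638333… → ⌈·⌉ = 2824
j=12: r + 11k = 3083.471666… → ⌈·⌉ = 3084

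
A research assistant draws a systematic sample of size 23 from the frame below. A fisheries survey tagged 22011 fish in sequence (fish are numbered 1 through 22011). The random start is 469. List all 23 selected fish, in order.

469, 1426, 2383, 3340, 4297, 5254, 6211, 7168, 8125, 9082, 10039, 10996, 11953, 12910, 13867, 14824, 15781, 16738, 17695, 18652, 19609, 20566, 21523

k = N/n = 22011/23 = 957
fish 1: 469
fish 2: 469 + 957 = 1426
fish 3: 1426 + 957 = 2383
fish 4: 2383 + 957 = 3340
fish 5: 3340 + 957 = 4297
fish 6: 4297 + 957 = 5254
fish 7: 5254 + 957 = 6211
fish 8: 6211 + 957 = 7168
fish 9: 7168 + 957 = 8125
fish 10: 8125 + 957 = 9082
fish 11: 9082 + 957 = 10039
fish 12: 10039 + 957 = 10996
fish 13: 10996 + 957 = 11953
fish 14: 11953 + 957 = 12910
fish 15: 12910 + 957 = 13867
fish 16: 13867 + 957 = 14824
fish 17: 14824 + 957 = 15781
fish 18: 15781 + 957 = 16738
fish 19: 16738 + 957 = 17695
fish 20: 17695 + 957 = 18652
fish 21: 18652 + 957 = 19609
fish 22: 19609 + 957 = 20566
fish 23: 20566 + 957 = 21523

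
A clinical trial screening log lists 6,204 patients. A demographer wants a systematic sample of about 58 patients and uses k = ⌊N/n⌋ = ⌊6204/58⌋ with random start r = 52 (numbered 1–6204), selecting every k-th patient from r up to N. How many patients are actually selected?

59

k = ⌊6204/58⌋ = 106
Achieved size = ⌊(6204 − 52)/106⌋ + 1 = ⌊6152/106⌋ + 1 = 58 + 1 = 59
(last selection: 52 + 58×106 = 6200 ≤ 6204; next would be 6306 > 6204)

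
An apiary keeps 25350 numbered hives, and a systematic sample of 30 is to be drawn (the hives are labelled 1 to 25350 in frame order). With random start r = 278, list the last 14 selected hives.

k = N/n = 25350/30 = 845
17th selection = 278 + 16×845 = 13798
18th: 13798 + 845 = 14643
19th: 14643 + 845 = 15488
20th: 15488 + 845 = 16333
21st: 16333 + 845 = 17178
22nd: 17178 + 845 = 18023
23rd: 18023 + 845 = 18868
24th: 18868 + 845 = 19713
25th: 19713 + 845 = 20558
26th: 20558 + 845 = 21403
27th: 21403 + 845 = 22248
28th: 22248 + 845 = 23093
29th: 23093 + 845 = 23938
30th: 23938 + 845 = 24783

13798, 14643, 15488, 16333, 17178, 18023, 18868, 19713, 20558, 21403, 22248, 23093, 23938, 24783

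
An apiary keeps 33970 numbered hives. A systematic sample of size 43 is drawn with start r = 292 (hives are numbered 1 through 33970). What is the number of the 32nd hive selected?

k = 33970/43 = 790
32nd selection = r + (32−1)·k = 292 + 31×790 = 292 + 24490 = 24782

24782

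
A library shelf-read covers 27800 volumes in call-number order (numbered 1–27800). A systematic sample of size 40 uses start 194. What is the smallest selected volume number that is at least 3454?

3669

k = 27800/40 = 695
Steps past start: ⌈(3454 − 194)/695⌉ = ⌈3260/695⌉ = 5
Selected volume: 194 + 5×695 = 3669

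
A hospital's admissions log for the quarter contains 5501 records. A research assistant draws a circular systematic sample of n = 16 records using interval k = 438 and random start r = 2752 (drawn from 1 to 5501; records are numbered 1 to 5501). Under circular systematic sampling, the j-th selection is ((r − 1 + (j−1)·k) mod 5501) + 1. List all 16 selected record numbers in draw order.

2752, 3190, 3628, 4066, 4504, 4942, 5380, 317, 755, 1193, 1631, 2069, 2507, 2945, 3383, 3821

Selection 1: 2752
Selection 2: 2752 + 438 = 3190
Selection 3: 3190 + 438 = 3628
Selection 4: 3628 + 438 = 4066
Selection 5: 4066 + 438 = 4504
Selection 6: 4504 + 438 = 4942
Selection 7: 4942 + 438 = 5380
Selection 8: 5380 + 438 = 5818 → 5818 − 5501 = 317
Selection 9: 317 + 438 = 755
Selection 10: 755 + 438 = 1193
Selection 11: 1193 + 438 = 1631
Selection 12: 1631 + 438 = 2069
Selection 13: 2069 + 438 = 2507
Selection 14: 2507 + 438 = 2945
Selection 15: 2945 + 438 = 3383
Selection 16: 3383 + 438 = 3821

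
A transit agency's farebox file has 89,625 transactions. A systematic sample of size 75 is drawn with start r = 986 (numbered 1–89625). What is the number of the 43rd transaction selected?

k = 89625/75 = 1195
43rd selection = r + (43−1)·k = 986 + 42×1195 = 986 + 50190 = 51176

51176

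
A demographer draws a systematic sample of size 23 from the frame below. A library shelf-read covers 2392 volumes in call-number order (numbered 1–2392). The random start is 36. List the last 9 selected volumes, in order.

1492, 1596, 1700, 1804, 1908, 2012, 2116, 2220, 2324

k = N/n = 2392/23 = 104
15th selection = 36 + 14×104 = 1492
16th: 1492 + 104 = 1596
17th: 1596 + 104 = 1700
18th: 1700 + 104 = 1804
19th: 1804 + 104 = 1908
20th: 1908 + 104 = 2012
21st: 2012 + 104 = 2116
22nd: 2116 + 104 = 2220
23rd: 2220 + 104 = 2324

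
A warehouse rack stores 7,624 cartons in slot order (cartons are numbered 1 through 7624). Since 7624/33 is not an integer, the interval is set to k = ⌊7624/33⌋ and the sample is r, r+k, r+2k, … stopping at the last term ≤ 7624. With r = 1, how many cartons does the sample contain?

k = ⌊7624/33⌋ = 231
Achieved size = ⌊(7624 − 1)/231⌋ + 1 = ⌊7623/231⌋ + 1 = 33 + 1 = 34
(last selection: 1 + 33×231 = 7624 ≤ 7624; next would be 7855 > 7624)

34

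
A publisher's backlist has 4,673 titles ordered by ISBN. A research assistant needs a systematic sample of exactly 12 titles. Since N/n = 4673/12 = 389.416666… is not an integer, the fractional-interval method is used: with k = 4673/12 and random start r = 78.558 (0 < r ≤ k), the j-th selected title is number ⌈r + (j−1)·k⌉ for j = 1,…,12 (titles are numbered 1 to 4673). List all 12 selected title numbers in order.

j=1: r + 0k = 78.558 → ⌈·⌉ = 79
j=2: r + 1k = 467.974666… → ⌈·⌉ = 468
j=3: r + 2k = 857.391333… → ⌈·⌉ = 858
j=4: r + 3k = 1246.808 → ⌈·⌉ = 1247
j=5: r + 4k = 1636.224666… → ⌈·⌉ = 1637
j=6: r + 5k = 2025.641333… → ⌈·⌉ = 2026
j=7: r + 6k = 2415.058 → ⌈·⌉ = 2416
j=8: r + 7k = 2804.474666… → ⌈·⌉ = 2805
j=9: r + 8k = 3193.891333… → ⌈·⌉ = 3194
j=10: r + 9k = 3583.308 → ⌈·⌉ = 3584
j=11: r + 10k = 3972.724666… → ⌈·⌉ = 3973
j=12: r + 11k = 4362.141333… → ⌈·⌉ = 4363

79, 468, 858, 1247, 1637, 2026, 2416, 2805, 3194, 3584, 3973, 4363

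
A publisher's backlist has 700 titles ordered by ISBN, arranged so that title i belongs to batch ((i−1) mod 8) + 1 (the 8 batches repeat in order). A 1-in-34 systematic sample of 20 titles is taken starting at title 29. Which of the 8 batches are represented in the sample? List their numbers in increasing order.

1, 3, 5, 7

Consecutive selections differ by k = 34, so their batch numbers differ by 34 mod 8 = 2.
gcd(34, 8) = 2, so the sample visits 8/2 = 4 distinct residues mod 8.
Start 29 is batch 5; the batches hit are 1, 3, 5, 7.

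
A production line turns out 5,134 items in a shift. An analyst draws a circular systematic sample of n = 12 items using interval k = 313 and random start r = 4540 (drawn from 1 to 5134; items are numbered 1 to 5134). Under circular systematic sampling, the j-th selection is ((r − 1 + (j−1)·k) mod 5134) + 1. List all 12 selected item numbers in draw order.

Selection 1: 4540
Selection 2: 4540 + 313 = 4853
Selection 3: 4853 + 313 = 5166 → 5166 − 5134 = 32
Selection 4: 32 + 313 = 345
Selection 5: 345 + 313 = 658
Selection 6: 658 + 313 = 971
Selection 7: 971 + 313 = 1284
Selection 8: 1284 + 313 = 1597
Selection 9: 1597 + 313 = 1910
Selection 10: 1910 + 313 = 2223
Selection 11: 2223 + 313 = 2536
Selection 12: 2536 + 313 = 2849

4540, 4853, 32, 345, 658, 971, 1284, 1597, 1910, 2223, 2536, 2849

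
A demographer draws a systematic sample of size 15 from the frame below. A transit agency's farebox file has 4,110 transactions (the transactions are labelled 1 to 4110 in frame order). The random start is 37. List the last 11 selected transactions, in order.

1133, 1407, 1681, 1955, 2229, 2503, 2777, 3051, 3325, 3599, 3873

k = N/n = 4110/15 = 274
5th selection = 37 + 4×274 = 1133
6th: 1133 + 274 = 1407
7th: 1407 + 274 = 1681
8th: 1681 + 274 = 1955
9th: 1955 + 274 = 2229
10th: 2229 + 274 = 2503
11th: 2503 + 274 = 2777
12th: 2777 + 274 = 3051
13th: 3051 + 274 = 3325
14th: 3325 + 274 = 3599
15th: 3599 + 274 = 3873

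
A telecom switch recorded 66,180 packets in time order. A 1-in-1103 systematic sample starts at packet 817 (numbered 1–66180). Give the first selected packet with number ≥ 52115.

52658

k = 1103
Steps past start: ⌈(52115 − 817)/1103⌉ = ⌈51298/1103⌉ = 47
Selected packet: 817 + 47×1103 = 52658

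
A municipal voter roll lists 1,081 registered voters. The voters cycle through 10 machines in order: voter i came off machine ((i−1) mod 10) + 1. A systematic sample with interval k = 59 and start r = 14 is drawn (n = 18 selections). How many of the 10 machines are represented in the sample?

10

Consecutive selections differ by k = 59, so their machine numbers differ by 59 mod 10 = 9.
gcd(59, 10) = 1, so the sample visits 10/1 = 10 distinct residues mod 10.
Start 14 is machine 4; the machines hit are 1, 2, 3, 4, 5, 6, 7, 8, 9, 10.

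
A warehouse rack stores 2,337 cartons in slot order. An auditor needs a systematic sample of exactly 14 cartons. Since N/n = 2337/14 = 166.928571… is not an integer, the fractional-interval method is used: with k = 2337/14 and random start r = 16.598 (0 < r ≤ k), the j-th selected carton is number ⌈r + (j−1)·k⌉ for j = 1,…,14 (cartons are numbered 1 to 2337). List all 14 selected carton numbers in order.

j=1: r + 0k = 16.598 → ⌈·⌉ = 17
j=2: r + 1k = 183.526571… → ⌈·⌉ = 184
j=3: r + 2k = 350.455142… → ⌈·⌉ = 351
j=4: r + 3k = 517.383714… → ⌈·⌉ = 518
j=5: r + 4k = 684.312285… → ⌈·⌉ = 685
j=6: r + 5k = 851.240857… → ⌈·⌉ = 852
j=7: r + 6k = 1018.169428… → ⌈·⌉ = 1019
j=8: r + 7k = 1185.098 → ⌈·⌉ = 1186
j=9: r + 8k = 1352.026571… → ⌈·⌉ = 1353
j=10: r + 9k = 1518.955142… → ⌈·⌉ = 1519
j=11: r + 10k = 1685.883714… → ⌈·⌉ = 1686
j=12: r + 11k = 1852.812285… → ⌈·⌉ = 1853
j=13: r + 12k = 2019.740857… → ⌈·⌉ = 2020
j=14: r + 13k = 2186.669428… → ⌈·⌉ = 2187

17, 184, 351, 518, 685, 852, 1019, 1186, 1353, 1519, 1686, 1853, 2020, 2187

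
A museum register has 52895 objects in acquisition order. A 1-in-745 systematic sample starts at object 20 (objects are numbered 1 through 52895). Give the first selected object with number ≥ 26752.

k = 745
Steps past start: ⌈(26752 − 20)/745⌉ = ⌈26732/745⌉ = 36
Selected object: 20 + 36×745 = 26840

26840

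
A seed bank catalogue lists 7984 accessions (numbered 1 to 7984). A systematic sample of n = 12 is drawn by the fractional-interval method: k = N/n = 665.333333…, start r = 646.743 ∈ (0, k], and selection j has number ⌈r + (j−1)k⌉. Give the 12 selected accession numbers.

647, 1313, 1978, 2643, 3309, 3974, 4639, 5305, 5970, 6635, 7301, 7966

j=1: r + 0k = 646.743 → ⌈·⌉ = 647
j=2: r + 1k = 1312.076333… → ⌈·⌉ = 1313
j=3: r + 2k = 1977.409666… → ⌈·⌉ = 1978
j=4: r + 3k = 2642.743 → ⌈·⌉ = 2643
j=5: r + 4k = 3308.076333… → ⌈·⌉ = 3309
j=6: r + 5k = 3973.409666… → ⌈·⌉ = 3974
j=7: r + 6k = 4638.743 → ⌈·⌉ = 4639
j=8: r + 7k = 5304.076333… → ⌈·⌉ = 5305
j=9: r + 8k = 5969.409666… → ⌈·⌉ = 5970
j=10: r + 9k = 6634.743 → ⌈·⌉ = 6635
j=11: r + 10k = 7300.076333… → ⌈·⌉ = 7301
j=12: r + 11k = 7965.409666… → ⌈·⌉ = 7966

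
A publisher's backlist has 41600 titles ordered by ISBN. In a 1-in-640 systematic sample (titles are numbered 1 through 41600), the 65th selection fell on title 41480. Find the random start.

k = 640
r = 41480 − (65−1)×640 = 41480 − 40960 = 520

520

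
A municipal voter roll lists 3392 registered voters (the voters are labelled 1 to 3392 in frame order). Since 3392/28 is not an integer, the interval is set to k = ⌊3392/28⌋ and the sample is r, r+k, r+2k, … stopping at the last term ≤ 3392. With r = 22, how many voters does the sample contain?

28

k = ⌊3392/28⌋ = 121
Achieved size = ⌊(3392 − 22)/121⌋ + 1 = ⌊3370/121⌋ + 1 = 27 + 1 = 28
(last selection: 22 + 27×121 = 3289 ≤ 3392; next would be 3410 > 3392)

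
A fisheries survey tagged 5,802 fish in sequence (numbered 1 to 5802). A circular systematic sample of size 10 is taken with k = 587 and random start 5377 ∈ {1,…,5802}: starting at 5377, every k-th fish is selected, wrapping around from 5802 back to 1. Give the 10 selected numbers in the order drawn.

5377, 162, 749, 1336, 1923, 2510, 3097, 3684, 4271, 4858

Selection 1: 5377
Selection 2: 5377 + 587 = 5964 → 5964 − 5802 = 162
Selection 3: 162 + 587 = 749
Selection 4: 749 + 587 = 1336
Selection 5: 1336 + 587 = 1923
Selection 6: 1923 + 587 = 2510
Selection 7: 2510 + 587 = 3097
Selection 8: 3097 + 587 = 3684
Selection 9: 3684 + 587 = 4271
Selection 10: 4271 + 587 = 4858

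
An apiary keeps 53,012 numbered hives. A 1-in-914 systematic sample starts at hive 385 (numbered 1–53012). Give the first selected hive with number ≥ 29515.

k = 914
Steps past start: ⌈(29515 − 385)/914⌉ = ⌈29130/914⌉ = 32
Selected hive: 385 + 32×914 = 29633

29633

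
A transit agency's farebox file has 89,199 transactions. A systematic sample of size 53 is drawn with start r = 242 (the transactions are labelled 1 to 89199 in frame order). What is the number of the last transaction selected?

k = 89199/53 = 1683
53rd selection = r + (53−1)·k = 242 + 52×1683 = 242 + 87516 = 87758

87758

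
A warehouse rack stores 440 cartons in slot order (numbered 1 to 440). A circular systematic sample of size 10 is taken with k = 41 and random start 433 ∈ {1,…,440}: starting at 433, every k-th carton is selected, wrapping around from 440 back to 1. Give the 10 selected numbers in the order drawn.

433, 34, 75, 116, 157, 198, 239, 280, 321, 362

Selection 1: 433
Selection 2: 433 + 41 = 474 → 474 − 440 = 34
Selection 3: 34 + 41 = 75
Selection 4: 75 + 41 = 116
Selection 5: 116 + 41 = 157
Selection 6: 157 + 41 = 198
Selection 7: 198 + 41 = 239
Selection 8: 239 + 41 = 280
Selection 9: 280 + 41 = 321
Selection 10: 321 + 41 = 362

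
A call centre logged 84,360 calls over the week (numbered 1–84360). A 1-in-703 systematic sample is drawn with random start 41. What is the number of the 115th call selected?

80183

k = 703
115th selection = r + (115−1)·k = 41 + 114×703 = 41 + 80142 = 80183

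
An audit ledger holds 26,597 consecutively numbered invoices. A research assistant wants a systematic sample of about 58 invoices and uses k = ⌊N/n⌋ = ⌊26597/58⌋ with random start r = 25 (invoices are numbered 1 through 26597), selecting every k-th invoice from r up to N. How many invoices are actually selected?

59

k = ⌊26597/58⌋ = 458
Achieved size = ⌊(26597 − 25)/458⌋ + 1 = ⌊26572/458⌋ + 1 = 58 + 1 = 59
(last selection: 25 + 58×458 = 26589 ≤ 26597; next would be 27047 > 26597)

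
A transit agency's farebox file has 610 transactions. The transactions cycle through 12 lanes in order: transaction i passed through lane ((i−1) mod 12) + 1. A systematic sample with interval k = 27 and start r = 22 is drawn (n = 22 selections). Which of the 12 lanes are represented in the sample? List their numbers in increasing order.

Consecutive selections differ by k = 27, so their lane numbers differ by 27 mod 12 = 3.
gcd(27, 12) = 3, so the sample visits 12/3 = 4 distinct residues mod 12.
Start 22 is lane 10; the lanes hit are 1, 4, 7, 10.

1, 4, 7, 10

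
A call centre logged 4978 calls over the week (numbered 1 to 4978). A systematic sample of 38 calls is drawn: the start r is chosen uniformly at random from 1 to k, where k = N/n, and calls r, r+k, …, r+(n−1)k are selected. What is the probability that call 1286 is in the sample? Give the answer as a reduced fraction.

k = 4978/38 = 131.
Call 1286 is selected iff r ≡ 1286 (mod 131); exactly one such r in {1,…,131}.
Inclusion probability = 1/131.

1/131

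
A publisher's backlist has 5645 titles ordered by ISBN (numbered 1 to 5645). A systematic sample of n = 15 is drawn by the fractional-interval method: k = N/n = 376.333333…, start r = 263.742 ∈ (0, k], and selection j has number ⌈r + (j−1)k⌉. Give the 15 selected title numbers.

j=1: r + 0k = 263.742 → ⌈·⌉ = 264
j=2: r + 1k = 640.075333… → ⌈·⌉ = 641
j=3: r + 2k = 1016.408666… → ⌈·⌉ = 1017
j=4: r + 3k = 1392.742 → ⌈·⌉ = 1393
j=5: r + 4k = 1769.075333… → ⌈·⌉ = 1770
j=6: r + 5k = 2145.408666… → ⌈·⌉ = 2146
j=7: r + 6k = 2521.742 → ⌈·⌉ = 2522
j=8: r + 7k = 2898.075333… → ⌈·⌉ = 2899
j=9: r + 8k = 3274.408666… → ⌈·⌉ = 3275
j=10: r + 9k = 3650.742 → ⌈·⌉ = 3651
j=11: r + 10k = 4027.075333… → ⌈·⌉ = 4028
j=12: r + 11k = 4403.408666… → ⌈·⌉ = 4404
j=13: r + 12k = 4779.742 → ⌈·⌉ = 4780
j=14: r + 13k = 5156.075333… → ⌈·⌉ = 5157
j=15: r + 14k = 5532.408666… → ⌈·⌉ = 5533

264, 641, 1017, 1393, 1770, 2146, 2522, 2899, 3275, 3651, 4028, 4404, 4780, 5157, 5533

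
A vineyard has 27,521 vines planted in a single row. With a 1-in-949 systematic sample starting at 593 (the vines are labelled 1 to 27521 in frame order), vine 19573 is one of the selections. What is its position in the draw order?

k = 949
position = (19573 − 593)/949 + 1 = 18980/949 + 1 = 20 + 1 = 21

21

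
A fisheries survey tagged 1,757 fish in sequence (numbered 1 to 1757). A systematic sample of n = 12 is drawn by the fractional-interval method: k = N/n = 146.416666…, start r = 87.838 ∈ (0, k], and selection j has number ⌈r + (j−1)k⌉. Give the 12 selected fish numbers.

88, 235, 381, 528, 674, 820, 967, 1113, 1260, 1406, 1553, 1699

j=1: r + 0k = 87.838 → ⌈·⌉ = 88
j=2: r + 1k = 234.254666… → ⌈·⌉ = 235
j=3: r + 2k = 380.671333… → ⌈·⌉ = 381
j=4: r + 3k = 527.088 → ⌈·⌉ = 528
j=5: r + 4k = 673.504666… → ⌈·⌉ = 674
j=6: r + 5k = 819.921333… → ⌈·⌉ = 820
j=7: r + 6k = 966.338 → ⌈·⌉ = 967
j=8: r + 7k = 1112.754666… → ⌈·⌉ = 1113
j=9: r + 8k = 1259.171333… → ⌈·⌉ = 1260
j=10: r + 9k = 1405.588 → ⌈·⌉ = 1406
j=11: r + 10k = 1552.004666… → ⌈·⌉ = 1553
j=12: r + 11k = 1698.421333… → ⌈·⌉ = 1699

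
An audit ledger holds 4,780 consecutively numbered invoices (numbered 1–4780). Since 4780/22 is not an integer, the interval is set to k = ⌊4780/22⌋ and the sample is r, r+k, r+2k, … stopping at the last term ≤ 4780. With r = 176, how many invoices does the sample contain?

22

k = ⌊4780/22⌋ = 217
Achieved size = ⌊(4780 − 176)/217⌋ + 1 = ⌊4604/217⌋ + 1 = 21 + 1 = 22
(last selection: 176 + 21×217 = 4733 ≤ 4780; next would be 4950 > 4780)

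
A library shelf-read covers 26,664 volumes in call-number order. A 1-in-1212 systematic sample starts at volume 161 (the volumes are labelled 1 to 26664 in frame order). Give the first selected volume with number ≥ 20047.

20765

k = 1212
Steps past start: ⌈(20047 − 161)/1212⌉ = ⌈19886/1212⌉ = 17
Selected volume: 161 + 17×1212 = 20765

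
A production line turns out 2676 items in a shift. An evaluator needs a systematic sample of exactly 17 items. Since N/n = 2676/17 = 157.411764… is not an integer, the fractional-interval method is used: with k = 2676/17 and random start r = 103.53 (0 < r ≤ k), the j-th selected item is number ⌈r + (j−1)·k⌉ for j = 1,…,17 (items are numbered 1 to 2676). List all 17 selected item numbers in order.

j=1: r + 0k = 103.53 → ⌈·⌉ = 104
j=2: r + 1k = 260.941764… → ⌈·⌉ = 261
j=3: r + 2k = 418.353529… → ⌈·⌉ = 419
j=4: r + 3k = 575.765294… → ⌈·⌉ = 576
j=5: r + 4k = 733.177058… → ⌈·⌉ = 734
j=6: r + 5k = 890.588823… → ⌈·⌉ = 891
j=7: r + 6k = 1048.000588… → ⌈·⌉ = 1049
j=8: r + 7k = 1205.412352… → ⌈·⌉ = 1206
j=9: r + 8k = 1362.824117… → ⌈·⌉ = 1363
j=10: r + 9k = 1520.235882… → ⌈·⌉ = 1521
j=11: r + 10k = 1677.647647… → ⌈·⌉ = 1678
j=12: r + 11k = 1835.059411… → ⌈·⌉ = 1836
j=13: r + 12k = 1992.471176… → ⌈·⌉ = 1993
j=14: r + 13k = 2149.882941… → ⌈·⌉ = 2150
j=15: r + 14k = 2307.294705… → ⌈·⌉ = 2308
j=16: r + 15k = 2464.706470… → ⌈·⌉ = 2465
j=17: r + 16k = 2622.118235… → ⌈·⌉ = 2623

104, 261, 419, 576, 734, 891, 1049, 1206, 1363, 1521, 1678, 1836, 1993, 2150, 2308, 2465, 2623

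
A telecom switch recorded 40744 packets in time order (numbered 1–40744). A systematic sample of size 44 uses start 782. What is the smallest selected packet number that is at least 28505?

k = 40744/44 = 926
Steps past start: ⌈(28505 − 782)/926⌉ = ⌈27723/926⌉ = 30
Selected packet: 782 + 30×926 = 28562

28562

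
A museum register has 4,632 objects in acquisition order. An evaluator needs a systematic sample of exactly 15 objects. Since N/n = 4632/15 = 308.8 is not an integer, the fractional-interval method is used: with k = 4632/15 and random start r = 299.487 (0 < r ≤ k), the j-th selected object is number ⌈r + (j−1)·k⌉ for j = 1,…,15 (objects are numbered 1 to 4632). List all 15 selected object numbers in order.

300, 609, 918, 1226, 1535, 1844, 2153, 2462, 2770, 3079, 3388, 3697, 4006, 4314, 4623

j=1: r + 0k = 299.487 → ⌈·⌉ = 300
j=2: r + 1k = 608.287 → ⌈·⌉ = 609
j=3: r + 2k = 917.087 → ⌈·⌉ = 918
j=4: r + 3k = 1225.887 → ⌈·⌉ = 1226
j=5: r + 4k = 1534.687 → ⌈·⌉ = 1535
j=6: r + 5k = 1843.487 → ⌈·⌉ = 1844
j=7: r + 6k = 2152.287 → ⌈·⌉ = 2153
j=8: r + 7k = 2461.087 → ⌈·⌉ = 2462
j=9: r + 8k = 2769.887 → ⌈·⌉ = 2770
j=10: r + 9k = 3078.687 → ⌈·⌉ = 3079
j=11: r + 10k = 3387.487 → ⌈·⌉ = 3388
j=12: r + 11k = 3696.287 → ⌈·⌉ = 3697
j=13: r + 12k = 4005.087 → ⌈·⌉ = 4006
j=14: r + 13k = 4313.887 → ⌈·⌉ = 4314
j=15: r + 14k = 4622.687 → ⌈·⌉ = 4623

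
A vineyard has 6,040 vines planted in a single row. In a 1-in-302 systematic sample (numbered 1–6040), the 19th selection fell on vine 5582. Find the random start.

k = 302
r = 5582 − (19−1)×302 = 5582 − 5436 = 146

146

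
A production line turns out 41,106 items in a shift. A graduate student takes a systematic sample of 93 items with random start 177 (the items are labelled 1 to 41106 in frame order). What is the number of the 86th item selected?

k = 41106/93 = 442
86th selection = r + (86−1)·k = 177 + 85×442 = 177 + 37570 = 37747

37747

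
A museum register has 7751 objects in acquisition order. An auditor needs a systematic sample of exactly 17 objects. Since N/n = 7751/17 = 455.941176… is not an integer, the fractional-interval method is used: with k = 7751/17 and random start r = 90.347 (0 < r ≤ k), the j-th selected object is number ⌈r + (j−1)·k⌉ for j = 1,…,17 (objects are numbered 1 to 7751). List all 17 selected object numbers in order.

j=1: r + 0k = 90.347 → ⌈·⌉ = 91
j=2: r + 1k = 546.288176… → ⌈·⌉ = 547
j=3: r + 2k = 1002.229352… → ⌈·⌉ = 1003
j=4: r + 3k = 1458.170529… → ⌈·⌉ = 1459
j=5: r + 4k = 1914.111705… → ⌈·⌉ = 1915
j=6: r + 5k = 2370.052882… → ⌈·⌉ = 2371
j=7: r + 6k = 2825.994058… → ⌈·⌉ = 2826
j=8: r + 7k = 3281.935235… → ⌈·⌉ = 3282
j=9: r + 8k = 3737.876411… → ⌈·⌉ = 3738
j=10: r + 9k = 4193.817588… → ⌈·⌉ = 4194
j=11: r + 10k = 4649.758764… → ⌈·⌉ = 4650
j=12: r + 11k = 5105.699941… → ⌈·⌉ = 5106
j=13: r + 12k = 5561.641117… → ⌈·⌉ = 5562
j=14: r + 13k = 6017.582294… → ⌈·⌉ = 6018
j=15: r + 14k = 6473.523470… → ⌈·⌉ = 6474
j=16: r + 15k = 6929.464647… → ⌈·⌉ = 6930
j=17: r + 16k = 7385.405823… → ⌈·⌉ = 7386

91, 547, 1003, 1459, 1915, 2371, 2826, 3282, 3738, 4194, 4650, 5106, 5562, 6018, 6474, 6930, 7386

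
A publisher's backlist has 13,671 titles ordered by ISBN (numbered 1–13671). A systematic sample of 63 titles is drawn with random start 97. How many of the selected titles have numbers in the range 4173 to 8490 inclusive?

k = 13671/63 = 217
First selection ≥ 4173: 97 + ⌈(4173−97)/217⌉·217 = 97 + 19×217 = 4220
Last selection ≤ 8490: 97 + ⌊(8490−97)/217⌋·217 = 97 + 38×217 = 8343
Count = 38 − 19 + 1 = 20

20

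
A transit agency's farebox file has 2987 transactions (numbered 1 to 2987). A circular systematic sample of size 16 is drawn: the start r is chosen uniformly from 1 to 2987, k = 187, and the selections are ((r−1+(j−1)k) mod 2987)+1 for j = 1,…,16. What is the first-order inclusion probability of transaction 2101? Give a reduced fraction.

16/2987

For each position j, as r ranges over 1…2987 the j-th selection hits every transaction exactly once, so transaction 2101 is selected for exactly 16 of the 2987 starts.
Inclusion probability = 16/2987.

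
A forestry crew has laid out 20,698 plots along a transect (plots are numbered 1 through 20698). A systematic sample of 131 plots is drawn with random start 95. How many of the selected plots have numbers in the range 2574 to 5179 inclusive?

17

k = 20698/131 = 158
First selection ≥ 2574: 95 + ⌈(2574−95)/158⌉·158 = 95 + 16×158 = 2623
Last selection ≤ 5179: 95 + ⌊(5179−95)/158⌋·158 = 95 + 32×158 = 5151
Count = 32 − 16 + 1 = 17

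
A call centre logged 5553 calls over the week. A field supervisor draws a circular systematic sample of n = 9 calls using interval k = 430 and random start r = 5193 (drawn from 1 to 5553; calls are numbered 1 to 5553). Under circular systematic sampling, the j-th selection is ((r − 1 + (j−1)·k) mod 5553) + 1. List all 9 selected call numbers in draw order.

Selection 1: 5193
Selection 2: 5193 + 430 = 5623 → 5623 − 5553 = 70
Selection 3: 70 + 430 = 500
Selection 4: 500 + 430 = 930
Selection 5: 930 + 430 = 1360
Selection 6: 1360 + 430 = 1790
Selection 7: 1790 + 430 = 2220
Selection 8: 2220 + 430 = 2650
Selection 9: 2650 + 430 = 3080

5193, 70, 500, 930, 1360, 1790, 2220, 2650, 3080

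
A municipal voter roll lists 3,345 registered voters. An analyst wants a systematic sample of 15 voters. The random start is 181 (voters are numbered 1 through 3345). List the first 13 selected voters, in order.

k = N/n = 3345/15 = 223
voter 1: 181
voter 2: 181 + 223 = 404
voter 3: 404 + 223 = 627
voter 4: 627 + 223 = 850
voter 5: 850 + 223 = 1073
voter 6: 1073 + 223 = 1296
voter 7: 1296 + 223 = 1519
voter 8: 1519 + 223 = 1742
voter 9: 1742 + 223 = 1965
voter 10: 1965 + 223 = 2188
voter 11: 2188 + 223 = 2411
voter 12: 2411 + 223 = 2634
voter 13: 2634 + 223 = 2857

181, 404, 627, 850, 1073, 1296, 1519, 1742, 1965, 2188, 2411, 2634, 2857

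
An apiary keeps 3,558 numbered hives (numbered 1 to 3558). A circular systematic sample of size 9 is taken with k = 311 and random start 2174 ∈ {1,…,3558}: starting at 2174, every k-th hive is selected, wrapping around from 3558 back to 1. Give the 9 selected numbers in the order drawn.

Selection 1: 2174
Selection 2: 2174 + 311 = 2485
Selection 3: 2485 + 311 = 2796
Selection 4: 2796 + 311 = 3107
Selection 5: 3107 + 311 = 3418
Selection 6: 3418 + 311 = 3729 → 3729 − 3558 = 171
Selection 7: 171 + 311 = 482
Selection 8: 482 + 311 = 793
Selection 9: 793 + 311 = 1104

2174, 2485, 2796, 3107, 3418, 171, 482, 793, 1104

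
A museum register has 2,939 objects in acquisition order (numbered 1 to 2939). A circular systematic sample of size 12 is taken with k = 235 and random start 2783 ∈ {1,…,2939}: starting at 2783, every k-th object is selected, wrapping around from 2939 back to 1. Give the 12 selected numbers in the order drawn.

2783, 79, 314, 549, 784, 1019, 1254, 1489, 1724, 1959, 2194, 2429

Selection 1: 2783
Selection 2: 2783 + 235 = 3018 → 3018 − 2939 = 79
Selection 3: 79 + 235 = 314
Selection 4: 314 + 235 = 549
Selection 5: 549 + 235 = 784
Selection 6: 784 + 235 = 1019
Selection 7: 1019 + 235 = 1254
Selection 8: 1254 + 235 = 1489
Selection 9: 1489 + 235 = 1724
Selection 10: 1724 + 235 = 1959
Selection 11: 1959 + 235 = 2194
Selection 12: 2194 + 235 = 2429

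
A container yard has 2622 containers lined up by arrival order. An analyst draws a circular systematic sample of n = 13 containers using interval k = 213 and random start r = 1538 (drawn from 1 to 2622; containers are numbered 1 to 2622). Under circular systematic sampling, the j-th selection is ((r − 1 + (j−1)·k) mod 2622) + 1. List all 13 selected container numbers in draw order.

1538, 1751, 1964, 2177, 2390, 2603, 194, 407, 620, 833, 1046, 1259, 1472

Selection 1: 1538
Selection 2: 1538 + 213 = 1751
Selection 3: 1751 + 213 = 1964
Selection 4: 1964 + 213 = 2177
Selection 5: 2177 + 213 = 2390
Selection 6: 2390 + 213 = 2603
Selection 7: 2603 + 213 = 2816 → 2816 − 2622 = 194
Selection 8: 194 + 213 = 407
Selection 9: 407 + 213 = 620
Selection 10: 620 + 213 = 833
Selection 11: 833 + 213 = 1046
Selection 12: 1046 + 213 = 1259
Selection 13: 1259 + 213 = 1472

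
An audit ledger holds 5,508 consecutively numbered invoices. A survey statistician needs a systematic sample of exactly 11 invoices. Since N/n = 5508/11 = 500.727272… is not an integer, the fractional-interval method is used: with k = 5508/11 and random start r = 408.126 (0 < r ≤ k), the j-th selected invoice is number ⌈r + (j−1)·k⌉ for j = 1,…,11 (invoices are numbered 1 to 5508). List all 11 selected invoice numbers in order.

j=1: r + 0k = 408.126 → ⌈·⌉ = 409
j=2: r + 1k = 908.853272… → ⌈·⌉ = 909
j=3: r + 2k = 1409.580545… → ⌈·⌉ = 1410
j=4: r + 3k = 1910.307818… → ⌈·⌉ = 1911
j=5: r + 4k = 2411.035090… → ⌈·⌉ = 2412
j=6: r + 5k = 2911.762363… → ⌈·⌉ = 2912
j=7: r + 6k = 3412.489636… → ⌈·⌉ = 3413
j=8: r + 7k = 3913.216909… → ⌈·⌉ = 3914
j=9: r + 8k = 4413.944181… → ⌈·⌉ = 4414
j=10: r + 9k = 4914.671454… → ⌈·⌉ = 4915
j=11: r + 10k = 5415.398727… → ⌈·⌉ = 5416

409, 909, 1410, 1911, 2412, 2912, 3413, 3914, 4414, 4915, 5416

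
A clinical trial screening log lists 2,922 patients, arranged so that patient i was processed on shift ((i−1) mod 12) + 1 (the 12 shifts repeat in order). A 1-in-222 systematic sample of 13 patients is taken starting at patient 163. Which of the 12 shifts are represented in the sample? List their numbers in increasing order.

Consecutive selections differ by k = 222, so their shift numbers differ by 222 mod 12 = 6.
gcd(222, 12) = 6, so the sample visits 12/6 = 2 distinct residues mod 12.
Start 163 is shift 7; the shifts hit are 1, 7.

1, 7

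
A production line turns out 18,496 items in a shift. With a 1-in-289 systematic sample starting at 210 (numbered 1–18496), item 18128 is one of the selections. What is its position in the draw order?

k = 289
position = (18128 − 210)/289 + 1 = 17918/289 + 1 = 62 + 1 = 63

63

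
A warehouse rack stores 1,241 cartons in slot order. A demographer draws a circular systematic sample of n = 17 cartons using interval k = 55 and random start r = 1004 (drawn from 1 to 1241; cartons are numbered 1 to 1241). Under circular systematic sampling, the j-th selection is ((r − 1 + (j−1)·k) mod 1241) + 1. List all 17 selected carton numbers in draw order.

Selection 1: 1004
Selection 2: 1004 + 55 = 1059
Selection 3: 1059 + 55 = 1114
Selection 4: 1114 + 55 = 1169
Selection 5: 1169 + 55 = 1224
Selection 6: 1224 + 55 = 1279 → 1279 − 1241 = 38
Selection 7: 38 + 55 = 93
Selection 8: 93 + 55 = 148
Selection 9: 148 + 55 = 203
Selection 10: 203 + 55 = 258
Selection 11: 258 + 55 = 313
Selection 12: 313 + 55 = 368
Selection 13: 368 + 55 = 423
Selection 14: 423 + 55 = 478
Selection 15: 478 + 55 = 533
Selection 16: 533 + 55 = 588
Selection 17: 588 + 55 = 643

1004, 1059, 1114, 1169, 1224, 38, 93, 148, 203, 258, 313, 368, 423, 478, 533, 588, 643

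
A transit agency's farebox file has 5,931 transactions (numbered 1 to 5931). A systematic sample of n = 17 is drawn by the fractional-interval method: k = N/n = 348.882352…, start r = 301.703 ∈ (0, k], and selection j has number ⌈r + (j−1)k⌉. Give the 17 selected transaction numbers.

302, 651, 1000, 1349, 1698, 2047, 2395, 2744, 3093, 3442, 3791, 4140, 4489, 4838, 5187, 5535, 5884

j=1: r + 0k = 301.703 → ⌈·⌉ = 302
j=2: r + 1k = 650.585352… → ⌈·⌉ = 651
j=3: r + 2k = 999.467705… → ⌈·⌉ = 1000
j=4: r + 3k = 1348.350058… → ⌈·⌉ = 1349
j=5: r + 4k = 1697.232411… → ⌈·⌉ = 1698
j=6: r + 5k = 2046.114764… → ⌈·⌉ = 2047
j=7: r + 6k = 2394.997117… → ⌈·⌉ = 2395
j=8: r + 7k = 2743.879470… → ⌈·⌉ = 2744
j=9: r + 8k = 3092.761823… → ⌈·⌉ = 3093
j=10: r + 9k = 3441.644176… → ⌈·⌉ = 3442
j=11: r + 10k = 3790.526529… → ⌈·⌉ = 3791
j=12: r + 11k = 4139.408882… → ⌈·⌉ = 4140
j=13: r + 12k = 4488.291235… → ⌈·⌉ = 4489
j=14: r + 13k = 4837.173588… → ⌈·⌉ = 4838
j=15: r + 14k = 5186.055941… → ⌈·⌉ = 5187
j=16: r + 15k = 5534.938294… → ⌈·⌉ = 5535
j=17: r + 16k = 5883.820647… → ⌈·⌉ = 5884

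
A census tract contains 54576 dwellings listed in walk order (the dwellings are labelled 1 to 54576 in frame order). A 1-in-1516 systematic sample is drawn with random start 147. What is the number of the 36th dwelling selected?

53207

k = 1516
36th selection = r + (36−1)·k = 147 + 35×1516 = 147 + 53060 = 53207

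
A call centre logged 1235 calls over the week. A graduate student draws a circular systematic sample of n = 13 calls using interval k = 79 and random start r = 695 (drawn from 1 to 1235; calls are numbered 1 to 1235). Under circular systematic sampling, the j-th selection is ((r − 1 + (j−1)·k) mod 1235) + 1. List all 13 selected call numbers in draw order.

695, 774, 853, 932, 1011, 1090, 1169, 13, 92, 171, 250, 329, 408

Selection 1: 695
Selection 2: 695 + 79 = 774
Selection 3: 774 + 79 = 853
Selection 4: 853 + 79 = 932
Selection 5: 932 + 79 = 1011
Selection 6: 1011 + 79 = 1090
Selection 7: 1090 + 79 = 1169
Selection 8: 1169 + 79 = 1248 → 1248 − 1235 = 13
Selection 9: 13 + 79 = 92
Selection 10: 92 + 79 = 171
Selection 11: 171 + 79 = 250
Selection 12: 250 + 79 = 329
Selection 13: 329 + 79 = 408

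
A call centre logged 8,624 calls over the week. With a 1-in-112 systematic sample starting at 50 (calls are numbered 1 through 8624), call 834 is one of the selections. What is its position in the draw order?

k = 112
position = (834 − 50)/112 + 1 = 784/112 + 1 = 7 + 1 = 8

8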